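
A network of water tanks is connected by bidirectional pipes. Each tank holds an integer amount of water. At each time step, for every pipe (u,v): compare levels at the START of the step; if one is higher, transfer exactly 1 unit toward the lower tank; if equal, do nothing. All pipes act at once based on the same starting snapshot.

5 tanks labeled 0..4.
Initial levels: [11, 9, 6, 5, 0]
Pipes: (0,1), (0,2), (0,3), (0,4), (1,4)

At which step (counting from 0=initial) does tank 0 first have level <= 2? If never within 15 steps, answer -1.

Step 1: flows [0->1,0->2,0->3,0->4,1->4] -> levels [7 9 7 6 2]
Step 2: flows [1->0,0=2,0->3,0->4,1->4] -> levels [6 7 7 7 4]
Step 3: flows [1->0,2->0,3->0,0->4,1->4] -> levels [8 5 6 6 6]
Step 4: flows [0->1,0->2,0->3,0->4,4->1] -> levels [4 7 7 7 6]
Step 5: flows [1->0,2->0,3->0,4->0,1->4] -> levels [8 5 6 6 6]
  -> period-2 cycle (repeats step 3); tank 0 never drops to <=2
Tank 0 never reaches <=2 within 15 steps

Answer: -1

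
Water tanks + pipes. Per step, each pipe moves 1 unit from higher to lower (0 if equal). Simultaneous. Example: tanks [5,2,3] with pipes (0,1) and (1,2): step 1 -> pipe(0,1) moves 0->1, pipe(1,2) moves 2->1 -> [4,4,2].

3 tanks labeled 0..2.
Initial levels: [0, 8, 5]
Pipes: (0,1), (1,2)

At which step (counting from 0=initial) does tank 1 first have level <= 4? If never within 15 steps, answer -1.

Step 1: flows [1->0,1->2] -> levels [1 6 6]
Step 2: flows [1->0,1=2] -> levels [2 5 6]
Step 3: flows [1->0,2->1] -> levels [3 5 5]
Step 4: flows [1->0,1=2] -> levels [4 4 5]
Tank 1 first reaches <=4 at step 4

Answer: 4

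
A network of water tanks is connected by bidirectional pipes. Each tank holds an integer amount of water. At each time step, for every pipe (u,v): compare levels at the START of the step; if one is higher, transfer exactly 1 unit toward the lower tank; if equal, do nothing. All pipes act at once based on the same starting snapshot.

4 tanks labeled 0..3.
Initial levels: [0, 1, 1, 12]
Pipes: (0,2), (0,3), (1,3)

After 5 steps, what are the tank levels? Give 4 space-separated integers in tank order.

Step 1: flows [2->0,3->0,3->1] -> levels [2 2 0 10]
Step 2: flows [0->2,3->0,3->1] -> levels [2 3 1 8]
Step 3: flows [0->2,3->0,3->1] -> levels [2 4 2 6]
Step 4: flows [0=2,3->0,3->1] -> levels [3 5 2 4]
Step 5: flows [0->2,3->0,1->3] -> levels [3 4 3 4]

Answer: 3 4 3 4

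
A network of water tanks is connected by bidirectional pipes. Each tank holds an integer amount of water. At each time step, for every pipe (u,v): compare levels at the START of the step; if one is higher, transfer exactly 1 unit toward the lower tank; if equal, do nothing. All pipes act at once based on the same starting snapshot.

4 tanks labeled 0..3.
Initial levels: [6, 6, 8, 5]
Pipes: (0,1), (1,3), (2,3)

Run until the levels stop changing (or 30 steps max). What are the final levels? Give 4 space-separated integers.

Step 1: flows [0=1,1->3,2->3] -> levels [6 5 7 7]
Step 2: flows [0->1,3->1,2=3] -> levels [5 7 7 6]
Step 3: flows [1->0,1->3,2->3] -> levels [6 5 6 8]
Step 4: flows [0->1,3->1,3->2] -> levels [5 7 7 6]
  -> period-2 cycle: step 4 state = step 2 state; never stabilizes
  -> state at step 30: (30-2) mod 2 = 0, same as step 2 -> [5 7 7 6]

Answer: 5 7 7 6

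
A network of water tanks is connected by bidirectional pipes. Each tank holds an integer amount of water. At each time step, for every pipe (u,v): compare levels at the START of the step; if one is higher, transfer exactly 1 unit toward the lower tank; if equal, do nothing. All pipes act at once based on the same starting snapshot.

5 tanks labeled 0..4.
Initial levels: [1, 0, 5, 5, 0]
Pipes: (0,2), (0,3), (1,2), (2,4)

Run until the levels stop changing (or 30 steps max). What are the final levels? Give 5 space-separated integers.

Step 1: flows [2->0,3->0,2->1,2->4] -> levels [3 1 2 4 1]
Step 2: flows [0->2,3->0,2->1,2->4] -> levels [3 2 1 3 2]
Step 3: flows [0->2,0=3,1->2,4->2] -> levels [2 1 4 3 1]
Step 4: flows [2->0,3->0,2->1,2->4] -> levels [4 2 1 2 2]
Step 5: flows [0->2,0->3,1->2,4->2] -> levels [2 1 4 3 1]
  -> period-2 cycle: step 5 state = step 3 state; never stabilizes
  -> state at step 30: (30-3) mod 2 = 1, same as step 4 -> [4 2 1 2 2]

Answer: 4 2 1 2 2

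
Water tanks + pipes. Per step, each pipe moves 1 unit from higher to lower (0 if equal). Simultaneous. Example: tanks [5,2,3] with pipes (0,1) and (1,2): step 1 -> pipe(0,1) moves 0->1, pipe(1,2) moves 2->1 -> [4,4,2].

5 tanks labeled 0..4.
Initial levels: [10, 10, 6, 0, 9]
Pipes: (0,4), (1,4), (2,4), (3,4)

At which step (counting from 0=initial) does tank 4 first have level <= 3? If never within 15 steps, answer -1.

Step 1: flows [0->4,1->4,4->2,4->3] -> levels [9 9 7 1 9]
Step 2: flows [0=4,1=4,4->2,4->3] -> levels [9 9 8 2 7]
Step 3: flows [0->4,1->4,2->4,4->3] -> levels [8 8 7 3 9]
Step 4: flows [4->0,4->1,4->2,4->3] -> levels [9 9 8 4 5]
Step 5: flows [0->4,1->4,2->4,4->3] -> levels [8 8 7 5 7]
Step 6: flows [0->4,1->4,2=4,4->3] -> levels [7 7 7 6 8]
Step 7: flows [4->0,4->1,4->2,4->3] -> levels [8 8 8 7 4]
Step 8: flows [0->4,1->4,2->4,3->4] -> levels [7 7 7 6 8]
  -> period-2 cycle (repeats step 6); tank 4 never drops to <=3
Tank 4 never reaches <=3 within 15 steps

Answer: -1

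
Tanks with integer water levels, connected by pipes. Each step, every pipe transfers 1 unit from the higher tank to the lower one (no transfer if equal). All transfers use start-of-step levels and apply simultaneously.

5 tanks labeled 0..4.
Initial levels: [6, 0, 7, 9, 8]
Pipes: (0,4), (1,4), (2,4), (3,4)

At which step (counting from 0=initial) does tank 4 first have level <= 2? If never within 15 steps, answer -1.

Step 1: flows [4->0,4->1,4->2,3->4] -> levels [7 1 8 8 6]
Step 2: flows [0->4,4->1,2->4,3->4] -> levels [6 2 7 7 8]
Step 3: flows [4->0,4->1,4->2,4->3] -> levels [7 3 8 8 4]
Step 4: flows [0->4,4->1,2->4,3->4] -> levels [6 4 7 7 6]
Step 5: flows [0=4,4->1,2->4,3->4] -> levels [6 5 6 6 7]
Step 6: flows [4->0,4->1,4->2,4->3] -> levels [7 6 7 7 3]
Step 7: flows [0->4,1->4,2->4,3->4] -> levels [6 5 6 6 7]
  -> period-2 cycle (repeats step 5); tank 4 never drops to <=2
Tank 4 never reaches <=2 within 15 steps

Answer: -1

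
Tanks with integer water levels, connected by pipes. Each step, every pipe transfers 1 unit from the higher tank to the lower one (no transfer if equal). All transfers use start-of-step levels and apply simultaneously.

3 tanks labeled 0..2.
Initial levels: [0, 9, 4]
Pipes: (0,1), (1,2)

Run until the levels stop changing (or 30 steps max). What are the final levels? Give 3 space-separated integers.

Answer: 5 3 5

Derivation:
Step 1: flows [1->0,1->2] -> levels [1 7 5]
Step 2: flows [1->0,1->2] -> levels [2 5 6]
Step 3: flows [1->0,2->1] -> levels [3 5 5]
Step 4: flows [1->0,1=2] -> levels [4 4 5]
Step 5: flows [0=1,2->1] -> levels [4 5 4]
Step 6: flows [1->0,1->2] -> levels [5 3 5]
Step 7: flows [0->1,2->1] -> levels [4 5 4]
  -> period-2 cycle: step 7 state = step 5 state; never stabilizes
  -> state at step 30: (30-5) mod 2 = 1, same as step 6 -> [5 3 5]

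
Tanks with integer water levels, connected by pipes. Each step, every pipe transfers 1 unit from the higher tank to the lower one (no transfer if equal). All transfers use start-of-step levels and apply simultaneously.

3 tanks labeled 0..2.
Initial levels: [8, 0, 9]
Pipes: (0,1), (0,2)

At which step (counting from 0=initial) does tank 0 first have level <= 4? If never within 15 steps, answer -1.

Step 1: flows [0->1,2->0] -> levels [8 1 8]
Step 2: flows [0->1,0=2] -> levels [7 2 8]
Step 3: flows [0->1,2->0] -> levels [7 3 7]
Step 4: flows [0->1,0=2] -> levels [6 4 7]
Step 5: flows [0->1,2->0] -> levels [6 5 6]
Step 6: flows [0->1,0=2] -> levels [5 6 6]
Step 7: flows [1->0,2->0] -> levels [7 5 5]
Step 8: flows [0->1,0->2] -> levels [5 6 6]
  -> period-2 cycle (repeats step 6); tank 0 never drops to <=4
Tank 0 never reaches <=4 within 15 steps

Answer: -1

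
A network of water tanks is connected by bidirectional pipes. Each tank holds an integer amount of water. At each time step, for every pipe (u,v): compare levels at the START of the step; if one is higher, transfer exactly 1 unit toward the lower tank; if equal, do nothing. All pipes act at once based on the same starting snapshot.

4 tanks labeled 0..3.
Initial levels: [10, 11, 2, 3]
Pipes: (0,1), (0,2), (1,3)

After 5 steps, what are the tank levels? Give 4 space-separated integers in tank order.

Step 1: flows [1->0,0->2,1->3] -> levels [10 9 3 4]
Step 2: flows [0->1,0->2,1->3] -> levels [8 9 4 5]
Step 3: flows [1->0,0->2,1->3] -> levels [8 7 5 6]
Step 4: flows [0->1,0->2,1->3] -> levels [6 7 6 7]
Step 5: flows [1->0,0=2,1=3] -> levels [7 6 6 7]

Answer: 7 6 6 7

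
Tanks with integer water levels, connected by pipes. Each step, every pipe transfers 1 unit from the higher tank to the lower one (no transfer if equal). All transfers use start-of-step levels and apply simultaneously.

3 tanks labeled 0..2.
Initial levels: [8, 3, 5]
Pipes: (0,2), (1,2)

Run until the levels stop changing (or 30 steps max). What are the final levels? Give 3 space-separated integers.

Step 1: flows [0->2,2->1] -> levels [7 4 5]
Step 2: flows [0->2,2->1] -> levels [6 5 5]
Step 3: flows [0->2,1=2] -> levels [5 5 6]
Step 4: flows [2->0,2->1] -> levels [6 6 4]
Step 5: flows [0->2,1->2] -> levels [5 5 6]
  -> period-2 cycle: step 5 state = step 3 state; never stabilizes
  -> state at step 30: (30-3) mod 2 = 1, same as step 4 -> [6 6 4]

Answer: 6 6 4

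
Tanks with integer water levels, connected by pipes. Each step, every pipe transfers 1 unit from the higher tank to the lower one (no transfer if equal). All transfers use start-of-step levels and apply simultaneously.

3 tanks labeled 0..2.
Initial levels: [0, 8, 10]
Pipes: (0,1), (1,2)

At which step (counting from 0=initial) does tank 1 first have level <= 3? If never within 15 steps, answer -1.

Answer: -1

Derivation:
Step 1: flows [1->0,2->1] -> levels [1 8 9]
Step 2: flows [1->0,2->1] -> levels [2 8 8]
Step 3: flows [1->0,1=2] -> levels [3 7 8]
Step 4: flows [1->0,2->1] -> levels [4 7 7]
Step 5: flows [1->0,1=2] -> levels [5 6 7]
Step 6: flows [1->0,2->1] -> levels [6 6 6]
Step 7: flows [0=1,1=2] -> levels [6 6 6]
  -> stable; tank 1 stays at 6 > 3
Tank 1 never reaches <=3 within 15 steps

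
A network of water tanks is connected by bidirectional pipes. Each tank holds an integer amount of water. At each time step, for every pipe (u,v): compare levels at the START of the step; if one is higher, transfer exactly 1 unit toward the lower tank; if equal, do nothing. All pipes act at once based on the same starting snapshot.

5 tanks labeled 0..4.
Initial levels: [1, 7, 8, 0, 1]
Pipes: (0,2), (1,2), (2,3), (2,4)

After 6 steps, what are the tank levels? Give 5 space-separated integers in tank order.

Answer: 4 4 1 4 4

Derivation:
Step 1: flows [2->0,2->1,2->3,2->4] -> levels [2 8 4 1 2]
Step 2: flows [2->0,1->2,2->3,2->4] -> levels [3 7 2 2 3]
Step 3: flows [0->2,1->2,2=3,4->2] -> levels [2 6 5 2 2]
Step 4: flows [2->0,1->2,2->3,2->4] -> levels [3 5 3 3 3]
Step 5: flows [0=2,1->2,2=3,2=4] -> levels [3 4 4 3 3]
Step 6: flows [2->0,1=2,2->3,2->4] -> levels [4 4 1 4 4]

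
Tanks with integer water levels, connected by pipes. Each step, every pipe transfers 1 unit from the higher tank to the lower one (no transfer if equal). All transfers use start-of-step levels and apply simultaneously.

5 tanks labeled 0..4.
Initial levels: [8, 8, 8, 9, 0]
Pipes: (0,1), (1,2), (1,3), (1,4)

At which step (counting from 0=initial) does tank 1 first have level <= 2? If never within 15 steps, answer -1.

Step 1: flows [0=1,1=2,3->1,1->4] -> levels [8 8 8 8 1]
Step 2: flows [0=1,1=2,1=3,1->4] -> levels [8 7 8 8 2]
Step 3: flows [0->1,2->1,3->1,1->4] -> levels [7 9 7 7 3]
Step 4: flows [1->0,1->2,1->3,1->4] -> levels [8 5 8 8 4]
Step 5: flows [0->1,2->1,3->1,1->4] -> levels [7 7 7 7 5]
Step 6: flows [0=1,1=2,1=3,1->4] -> levels [7 6 7 7 6]
Step 7: flows [0->1,2->1,3->1,1=4] -> levels [6 9 6 6 6]
Step 8: flows [1->0,1->2,1->3,1->4] -> levels [7 5 7 7 7]
Step 9: flows [0->1,2->1,3->1,4->1] -> levels [6 9 6 6 6]
  -> period-2 cycle (repeats step 7); tank 1 never drops to <=2
Tank 1 never reaches <=2 within 15 steps

Answer: -1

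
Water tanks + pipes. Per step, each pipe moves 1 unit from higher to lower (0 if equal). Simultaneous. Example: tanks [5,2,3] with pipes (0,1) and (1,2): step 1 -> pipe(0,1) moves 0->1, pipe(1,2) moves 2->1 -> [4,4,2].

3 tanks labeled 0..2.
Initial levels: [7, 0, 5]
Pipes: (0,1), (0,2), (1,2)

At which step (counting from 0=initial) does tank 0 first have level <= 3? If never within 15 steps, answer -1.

Step 1: flows [0->1,0->2,2->1] -> levels [5 2 5]
Step 2: flows [0->1,0=2,2->1] -> levels [4 4 4]
Step 3: flows [0=1,0=2,1=2] -> levels [4 4 4]
  -> stable; tank 0 stays at 4 > 3
Tank 0 never reaches <=3 within 15 steps

Answer: -1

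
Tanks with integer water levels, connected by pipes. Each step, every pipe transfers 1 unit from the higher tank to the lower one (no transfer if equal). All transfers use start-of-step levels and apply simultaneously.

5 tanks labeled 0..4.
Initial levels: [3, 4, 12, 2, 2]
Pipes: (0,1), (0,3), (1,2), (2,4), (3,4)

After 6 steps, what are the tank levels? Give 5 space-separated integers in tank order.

Step 1: flows [1->0,0->3,2->1,2->4,3=4] -> levels [3 4 10 3 3]
Step 2: flows [1->0,0=3,2->1,2->4,3=4] -> levels [4 4 8 3 4]
Step 3: flows [0=1,0->3,2->1,2->4,4->3] -> levels [3 5 6 5 4]
Step 4: flows [1->0,3->0,2->1,2->4,3->4] -> levels [5 5 4 3 6]
Step 5: flows [0=1,0->3,1->2,4->2,4->3] -> levels [4 4 6 5 4]
Step 6: flows [0=1,3->0,2->1,2->4,3->4] -> levels [5 5 4 3 6]

Answer: 5 5 4 3 6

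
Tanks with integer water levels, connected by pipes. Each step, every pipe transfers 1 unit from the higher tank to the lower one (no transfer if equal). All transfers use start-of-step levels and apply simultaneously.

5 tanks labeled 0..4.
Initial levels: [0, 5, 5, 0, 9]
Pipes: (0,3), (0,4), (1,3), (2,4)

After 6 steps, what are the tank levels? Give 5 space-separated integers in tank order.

Step 1: flows [0=3,4->0,1->3,4->2] -> levels [1 4 6 1 7]
Step 2: flows [0=3,4->0,1->3,4->2] -> levels [2 3 7 2 5]
Step 3: flows [0=3,4->0,1->3,2->4] -> levels [3 2 6 3 5]
Step 4: flows [0=3,4->0,3->1,2->4] -> levels [4 3 5 2 5]
Step 5: flows [0->3,4->0,1->3,2=4] -> levels [4 2 5 4 4]
Step 6: flows [0=3,0=4,3->1,2->4] -> levels [4 3 4 3 5]

Answer: 4 3 4 3 5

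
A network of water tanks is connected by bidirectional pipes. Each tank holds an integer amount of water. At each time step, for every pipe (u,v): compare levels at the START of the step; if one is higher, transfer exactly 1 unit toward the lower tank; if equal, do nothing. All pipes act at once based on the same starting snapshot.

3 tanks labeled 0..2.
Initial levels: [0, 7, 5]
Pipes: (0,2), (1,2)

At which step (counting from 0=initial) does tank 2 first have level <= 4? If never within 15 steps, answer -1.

Step 1: flows [2->0,1->2] -> levels [1 6 5]
Step 2: flows [2->0,1->2] -> levels [2 5 5]
Step 3: flows [2->0,1=2] -> levels [3 5 4]
Tank 2 first reaches <=4 at step 3

Answer: 3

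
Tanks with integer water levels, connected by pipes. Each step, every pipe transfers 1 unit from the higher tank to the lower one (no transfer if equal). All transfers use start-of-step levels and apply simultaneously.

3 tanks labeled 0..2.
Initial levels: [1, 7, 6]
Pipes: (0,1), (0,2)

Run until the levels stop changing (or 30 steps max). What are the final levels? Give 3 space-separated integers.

Answer: 6 4 4

Derivation:
Step 1: flows [1->0,2->0] -> levels [3 6 5]
Step 2: flows [1->0,2->0] -> levels [5 5 4]
Step 3: flows [0=1,0->2] -> levels [4 5 5]
Step 4: flows [1->0,2->0] -> levels [6 4 4]
Step 5: flows [0->1,0->2] -> levels [4 5 5]
  -> period-2 cycle: step 5 state = step 3 state; never stabilizes
  -> state at step 30: (30-3) mod 2 = 1, same as step 4 -> [6 4 4]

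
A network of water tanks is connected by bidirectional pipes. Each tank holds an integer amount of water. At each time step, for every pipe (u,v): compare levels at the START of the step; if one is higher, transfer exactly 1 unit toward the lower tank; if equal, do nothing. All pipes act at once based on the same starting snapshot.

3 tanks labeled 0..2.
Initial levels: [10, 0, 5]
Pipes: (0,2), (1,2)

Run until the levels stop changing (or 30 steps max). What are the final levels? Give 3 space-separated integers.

Step 1: flows [0->2,2->1] -> levels [9 1 5]
Step 2: flows [0->2,2->1] -> levels [8 2 5]
Step 3: flows [0->2,2->1] -> levels [7 3 5]
Step 4: flows [0->2,2->1] -> levels [6 4 5]
Step 5: flows [0->2,2->1] -> levels [5 5 5]
Step 6: flows [0=2,1=2] -> levels [5 5 5]
  -> stable (no change)

Answer: 5 5 5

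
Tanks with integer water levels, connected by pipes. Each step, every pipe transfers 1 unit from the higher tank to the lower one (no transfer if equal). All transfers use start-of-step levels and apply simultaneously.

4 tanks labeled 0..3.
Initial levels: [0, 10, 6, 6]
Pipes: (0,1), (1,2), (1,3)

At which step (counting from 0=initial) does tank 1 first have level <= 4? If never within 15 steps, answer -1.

Step 1: flows [1->0,1->2,1->3] -> levels [1 7 7 7]
Step 2: flows [1->0,1=2,1=3] -> levels [2 6 7 7]
Step 3: flows [1->0,2->1,3->1] -> levels [3 7 6 6]
Step 4: flows [1->0,1->2,1->3] -> levels [4 4 7 7]
Tank 1 first reaches <=4 at step 4

Answer: 4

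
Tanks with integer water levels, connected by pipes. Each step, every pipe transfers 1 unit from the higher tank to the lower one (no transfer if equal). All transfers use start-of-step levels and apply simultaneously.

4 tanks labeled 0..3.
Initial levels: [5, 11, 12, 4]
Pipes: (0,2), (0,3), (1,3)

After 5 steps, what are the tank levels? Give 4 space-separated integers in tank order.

Answer: 7 7 9 9

Derivation:
Step 1: flows [2->0,0->3,1->3] -> levels [5 10 11 6]
Step 2: flows [2->0,3->0,1->3] -> levels [7 9 10 6]
Step 3: flows [2->0,0->3,1->3] -> levels [7 8 9 8]
Step 4: flows [2->0,3->0,1=3] -> levels [9 8 8 7]
Step 5: flows [0->2,0->3,1->3] -> levels [7 7 9 9]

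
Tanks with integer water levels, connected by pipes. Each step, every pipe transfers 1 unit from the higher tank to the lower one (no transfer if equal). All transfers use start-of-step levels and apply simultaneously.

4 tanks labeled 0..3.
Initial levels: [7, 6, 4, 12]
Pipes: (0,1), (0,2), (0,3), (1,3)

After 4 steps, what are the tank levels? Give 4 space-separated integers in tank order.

Step 1: flows [0->1,0->2,3->0,3->1] -> levels [6 8 5 10]
Step 2: flows [1->0,0->2,3->0,3->1] -> levels [7 8 6 8]
Step 3: flows [1->0,0->2,3->0,1=3] -> levels [8 7 7 7]
Step 4: flows [0->1,0->2,0->3,1=3] -> levels [5 8 8 8]

Answer: 5 8 8 8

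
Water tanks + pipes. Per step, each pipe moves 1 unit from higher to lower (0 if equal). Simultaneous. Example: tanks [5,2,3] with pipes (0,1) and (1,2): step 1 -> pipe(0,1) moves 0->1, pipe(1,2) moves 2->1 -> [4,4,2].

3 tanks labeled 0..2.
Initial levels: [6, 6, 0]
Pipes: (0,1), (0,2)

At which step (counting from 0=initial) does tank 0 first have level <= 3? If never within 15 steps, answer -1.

Step 1: flows [0=1,0->2] -> levels [5 6 1]
Step 2: flows [1->0,0->2] -> levels [5 5 2]
Step 3: flows [0=1,0->2] -> levels [4 5 3]
Step 4: flows [1->0,0->2] -> levels [4 4 4]
Step 5: flows [0=1,0=2] -> levels [4 4 4]
  -> stable; tank 0 stays at 4 > 3
Tank 0 never reaches <=3 within 15 steps

Answer: -1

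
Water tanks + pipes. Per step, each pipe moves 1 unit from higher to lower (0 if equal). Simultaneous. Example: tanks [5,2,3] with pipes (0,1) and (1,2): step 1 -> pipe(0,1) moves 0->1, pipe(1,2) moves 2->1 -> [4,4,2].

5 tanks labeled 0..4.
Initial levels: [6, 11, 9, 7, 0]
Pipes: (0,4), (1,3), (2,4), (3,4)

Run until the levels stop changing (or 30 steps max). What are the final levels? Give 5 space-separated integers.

Answer: 6 7 7 8 5

Derivation:
Step 1: flows [0->4,1->3,2->4,3->4] -> levels [5 10 8 7 3]
Step 2: flows [0->4,1->3,2->4,3->4] -> levels [4 9 7 7 6]
Step 3: flows [4->0,1->3,2->4,3->4] -> levels [5 8 6 7 7]
Step 4: flows [4->0,1->3,4->2,3=4] -> levels [6 7 7 8 5]
Step 5: flows [0->4,3->1,2->4,3->4] -> levels [5 8 6 6 8]
Step 6: flows [4->0,1->3,4->2,4->3] -> levels [6 7 7 8 5]
  -> period-2 cycle: step 6 state = step 4 state; never stabilizes
  -> state at step 30: (30-4) mod 2 = 0, same as step 4 -> [6 7 7 8 5]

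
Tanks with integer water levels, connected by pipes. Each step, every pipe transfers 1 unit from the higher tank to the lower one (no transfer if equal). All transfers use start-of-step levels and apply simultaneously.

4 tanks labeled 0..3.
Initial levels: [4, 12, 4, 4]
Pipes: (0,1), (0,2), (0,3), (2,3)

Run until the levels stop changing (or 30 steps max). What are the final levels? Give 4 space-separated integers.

Step 1: flows [1->0,0=2,0=3,2=3] -> levels [5 11 4 4]
Step 2: flows [1->0,0->2,0->3,2=3] -> levels [4 10 5 5]
Step 3: flows [1->0,2->0,3->0,2=3] -> levels [7 9 4 4]
Step 4: flows [1->0,0->2,0->3,2=3] -> levels [6 8 5 5]
Step 5: flows [1->0,0->2,0->3,2=3] -> levels [5 7 6 6]
Step 6: flows [1->0,2->0,3->0,2=3] -> levels [8 6 5 5]
Step 7: flows [0->1,0->2,0->3,2=3] -> levels [5 7 6 6]
  -> period-2 cycle: step 7 state = step 5 state; never stabilizes
  -> state at step 30: (30-5) mod 2 = 1, same as step 6 -> [8 6 5 5]

Answer: 8 6 5 5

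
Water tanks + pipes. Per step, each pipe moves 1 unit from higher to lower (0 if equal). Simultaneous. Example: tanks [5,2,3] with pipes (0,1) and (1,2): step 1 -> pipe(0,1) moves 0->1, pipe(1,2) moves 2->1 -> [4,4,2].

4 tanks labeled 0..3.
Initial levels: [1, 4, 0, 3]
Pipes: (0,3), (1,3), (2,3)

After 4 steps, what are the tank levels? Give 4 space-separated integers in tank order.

Answer: 2 2 2 2

Derivation:
Step 1: flows [3->0,1->3,3->2] -> levels [2 3 1 2]
Step 2: flows [0=3,1->3,3->2] -> levels [2 2 2 2]
Step 3: flows [0=3,1=3,2=3] -> levels [2 2 2 2]
  -> stable; steps 4..4 unchanged -> [2 2 2 2]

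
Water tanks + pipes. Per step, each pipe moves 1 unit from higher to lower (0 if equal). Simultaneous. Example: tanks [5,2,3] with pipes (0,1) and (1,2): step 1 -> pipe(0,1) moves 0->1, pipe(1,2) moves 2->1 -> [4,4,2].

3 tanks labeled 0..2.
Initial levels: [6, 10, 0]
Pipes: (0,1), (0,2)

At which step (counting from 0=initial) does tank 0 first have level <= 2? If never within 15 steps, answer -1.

Answer: -1

Derivation:
Step 1: flows [1->0,0->2] -> levels [6 9 1]
Step 2: flows [1->0,0->2] -> levels [6 8 2]
Step 3: flows [1->0,0->2] -> levels [6 7 3]
Step 4: flows [1->0,0->2] -> levels [6 6 4]
Step 5: flows [0=1,0->2] -> levels [5 6 5]
Step 6: flows [1->0,0=2] -> levels [6 5 5]
Step 7: flows [0->1,0->2] -> levels [4 6 6]
Step 8: flows [1->0,2->0] -> levels [6 5 5]
  -> period-2 cycle (repeats step 6); tank 0 never drops to <=2
Tank 0 never reaches <=2 within 15 steps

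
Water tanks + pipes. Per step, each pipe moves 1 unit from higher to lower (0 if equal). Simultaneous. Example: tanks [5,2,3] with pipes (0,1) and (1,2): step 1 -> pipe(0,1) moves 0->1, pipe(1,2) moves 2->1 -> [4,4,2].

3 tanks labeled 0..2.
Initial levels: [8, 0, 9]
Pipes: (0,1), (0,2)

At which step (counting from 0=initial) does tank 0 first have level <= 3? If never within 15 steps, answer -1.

Answer: -1

Derivation:
Step 1: flows [0->1,2->0] -> levels [8 1 8]
Step 2: flows [0->1,0=2] -> levels [7 2 8]
Step 3: flows [0->1,2->0] -> levels [7 3 7]
Step 4: flows [0->1,0=2] -> levels [6 4 7]
Step 5: flows [0->1,2->0] -> levels [6 5 6]
Step 6: flows [0->1,0=2] -> levels [5 6 6]
Step 7: flows [1->0,2->0] -> levels [7 5 5]
Step 8: flows [0->1,0->2] -> levels [5 6 6]
  -> period-2 cycle (repeats step 6); tank 0 never drops to <=3
Tank 0 never reaches <=3 within 15 steps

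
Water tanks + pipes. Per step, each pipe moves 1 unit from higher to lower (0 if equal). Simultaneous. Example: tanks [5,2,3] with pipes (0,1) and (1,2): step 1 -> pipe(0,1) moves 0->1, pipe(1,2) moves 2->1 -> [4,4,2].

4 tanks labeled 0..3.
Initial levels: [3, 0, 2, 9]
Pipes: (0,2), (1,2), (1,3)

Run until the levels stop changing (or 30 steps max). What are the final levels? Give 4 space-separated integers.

Step 1: flows [0->2,2->1,3->1] -> levels [2 2 2 8]
Step 2: flows [0=2,1=2,3->1] -> levels [2 3 2 7]
Step 3: flows [0=2,1->2,3->1] -> levels [2 3 3 6]
Step 4: flows [2->0,1=2,3->1] -> levels [3 4 2 5]
Step 5: flows [0->2,1->2,3->1] -> levels [2 4 4 4]
Step 6: flows [2->0,1=2,1=3] -> levels [3 4 3 4]
Step 7: flows [0=2,1->2,1=3] -> levels [3 3 4 4]
Step 8: flows [2->0,2->1,3->1] -> levels [4 5 2 3]
Step 9: flows [0->2,1->2,1->3] -> levels [3 3 4 4]
  -> period-2 cycle: step 9 state = step 7 state; never stabilizes
  -> state at step 30: (30-7) mod 2 = 1, same as step 8 -> [4 5 2 3]

Answer: 4 5 2 3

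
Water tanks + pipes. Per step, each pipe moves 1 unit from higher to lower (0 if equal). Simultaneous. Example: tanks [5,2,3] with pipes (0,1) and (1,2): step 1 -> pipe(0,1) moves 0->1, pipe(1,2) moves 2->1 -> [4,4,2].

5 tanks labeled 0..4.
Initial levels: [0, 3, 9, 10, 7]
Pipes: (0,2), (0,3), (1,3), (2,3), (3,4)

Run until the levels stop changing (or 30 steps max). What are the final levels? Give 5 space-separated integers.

Step 1: flows [2->0,3->0,3->1,3->2,3->4] -> levels [2 4 9 6 8]
Step 2: flows [2->0,3->0,3->1,2->3,4->3] -> levels [4 5 7 6 7]
Step 3: flows [2->0,3->0,3->1,2->3,4->3] -> levels [6 6 5 6 6]
Step 4: flows [0->2,0=3,1=3,3->2,3=4] -> levels [5 6 7 5 6]
Step 5: flows [2->0,0=3,1->3,2->3,4->3] -> levels [6 5 5 8 5]
Step 6: flows [0->2,3->0,3->1,3->2,3->4] -> levels [6 6 7 4 6]
Step 7: flows [2->0,0->3,1->3,2->3,4->3] -> levels [6 5 5 8 5]
  -> period-2 cycle: step 7 state = step 5 state; never stabilizes
  -> state at step 30: (30-5) mod 2 = 1, same as step 6 -> [6 6 7 4 6]

Answer: 6 6 7 4 6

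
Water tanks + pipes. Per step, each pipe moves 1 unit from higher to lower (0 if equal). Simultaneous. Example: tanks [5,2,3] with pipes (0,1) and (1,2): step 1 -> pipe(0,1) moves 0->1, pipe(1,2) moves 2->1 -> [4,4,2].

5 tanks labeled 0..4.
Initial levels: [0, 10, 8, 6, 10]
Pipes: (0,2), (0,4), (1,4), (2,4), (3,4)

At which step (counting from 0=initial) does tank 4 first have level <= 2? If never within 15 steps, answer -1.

Step 1: flows [2->0,4->0,1=4,4->2,4->3] -> levels [2 10 8 7 7]
Step 2: flows [2->0,4->0,1->4,2->4,3=4] -> levels [4 9 6 7 8]
Step 3: flows [2->0,4->0,1->4,4->2,4->3] -> levels [6 8 6 8 6]
Step 4: flows [0=2,0=4,1->4,2=4,3->4] -> levels [6 7 6 7 8]
Step 5: flows [0=2,4->0,4->1,4->2,4->3] -> levels [7 8 7 8 4]
Step 6: flows [0=2,0->4,1->4,2->4,3->4] -> levels [6 7 6 7 8]
  -> period-2 cycle (repeats step 4); tank 4 never drops to <=2
Tank 4 never reaches <=2 within 15 steps

Answer: -1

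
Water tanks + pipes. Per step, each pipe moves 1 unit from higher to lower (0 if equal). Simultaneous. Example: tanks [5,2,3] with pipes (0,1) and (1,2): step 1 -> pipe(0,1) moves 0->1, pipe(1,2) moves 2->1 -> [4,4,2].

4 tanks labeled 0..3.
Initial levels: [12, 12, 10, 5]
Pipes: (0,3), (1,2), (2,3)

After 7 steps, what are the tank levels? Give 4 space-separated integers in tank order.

Answer: 9 10 9 11

Derivation:
Step 1: flows [0->3,1->2,2->3] -> levels [11 11 10 7]
Step 2: flows [0->3,1->2,2->3] -> levels [10 10 10 9]
Step 3: flows [0->3,1=2,2->3] -> levels [9 10 9 11]
Step 4: flows [3->0,1->2,3->2] -> levels [10 9 11 9]
Step 5: flows [0->3,2->1,2->3] -> levels [9 10 9 11]
  -> period-2 cycle: step 5 state = step 3 state
  -> state at step 7: (7-3) mod 2 = 0, same as step 3 -> [9 10 9 11]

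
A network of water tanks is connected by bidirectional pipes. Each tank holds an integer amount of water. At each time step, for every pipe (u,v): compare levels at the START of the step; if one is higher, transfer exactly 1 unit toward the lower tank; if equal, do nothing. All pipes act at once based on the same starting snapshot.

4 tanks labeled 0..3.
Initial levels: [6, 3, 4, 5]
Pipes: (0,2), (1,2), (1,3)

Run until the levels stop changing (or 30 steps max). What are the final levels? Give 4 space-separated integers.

Answer: 4 3 6 5

Derivation:
Step 1: flows [0->2,2->1,3->1] -> levels [5 5 4 4]
Step 2: flows [0->2,1->2,1->3] -> levels [4 3 6 5]
Step 3: flows [2->0,2->1,3->1] -> levels [5 5 4 4]
  -> period-2 cycle: step 3 state = step 1 state; never stabilizes
  -> state at step 30: (30-1) mod 2 = 1, same as step 2 -> [4 3 6 5]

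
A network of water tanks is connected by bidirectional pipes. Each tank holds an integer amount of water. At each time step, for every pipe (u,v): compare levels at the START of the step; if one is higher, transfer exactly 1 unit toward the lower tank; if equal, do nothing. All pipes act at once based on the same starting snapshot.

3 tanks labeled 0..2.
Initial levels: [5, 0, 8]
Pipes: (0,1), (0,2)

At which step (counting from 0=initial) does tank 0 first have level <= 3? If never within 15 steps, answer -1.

Answer: 6

Derivation:
Step 1: flows [0->1,2->0] -> levels [5 1 7]
Step 2: flows [0->1,2->0] -> levels [5 2 6]
Step 3: flows [0->1,2->0] -> levels [5 3 5]
Step 4: flows [0->1,0=2] -> levels [4 4 5]
Step 5: flows [0=1,2->0] -> levels [5 4 4]
Step 6: flows [0->1,0->2] -> levels [3 5 5]
Tank 0 first reaches <=3 at step 6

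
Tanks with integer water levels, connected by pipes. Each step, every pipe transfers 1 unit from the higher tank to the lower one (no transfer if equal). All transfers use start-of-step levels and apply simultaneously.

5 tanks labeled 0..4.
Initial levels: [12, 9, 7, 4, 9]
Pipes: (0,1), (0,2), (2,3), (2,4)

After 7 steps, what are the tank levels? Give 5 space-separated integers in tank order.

Answer: 9 8 6 9 9

Derivation:
Step 1: flows [0->1,0->2,2->3,4->2] -> levels [10 10 8 5 8]
Step 2: flows [0=1,0->2,2->3,2=4] -> levels [9 10 8 6 8]
Step 3: flows [1->0,0->2,2->3,2=4] -> levels [9 9 8 7 8]
Step 4: flows [0=1,0->2,2->3,2=4] -> levels [8 9 8 8 8]
Step 5: flows [1->0,0=2,2=3,2=4] -> levels [9 8 8 8 8]
Step 6: flows [0->1,0->2,2=3,2=4] -> levels [7 9 9 8 8]
Step 7: flows [1->0,2->0,2->3,2->4] -> levels [9 8 6 9 9]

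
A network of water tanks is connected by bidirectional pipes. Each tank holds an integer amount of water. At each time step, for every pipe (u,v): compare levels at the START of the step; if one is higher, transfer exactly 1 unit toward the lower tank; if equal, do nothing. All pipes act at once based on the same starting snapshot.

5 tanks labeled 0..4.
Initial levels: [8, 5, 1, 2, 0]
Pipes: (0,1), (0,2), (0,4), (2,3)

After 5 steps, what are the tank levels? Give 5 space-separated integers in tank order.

Step 1: flows [0->1,0->2,0->4,3->2] -> levels [5 6 3 1 1]
Step 2: flows [1->0,0->2,0->4,2->3] -> levels [4 5 3 2 2]
Step 3: flows [1->0,0->2,0->4,2->3] -> levels [3 4 3 3 3]
Step 4: flows [1->0,0=2,0=4,2=3] -> levels [4 3 3 3 3]
Step 5: flows [0->1,0->2,0->4,2=3] -> levels [1 4 4 3 4]

Answer: 1 4 4 3 4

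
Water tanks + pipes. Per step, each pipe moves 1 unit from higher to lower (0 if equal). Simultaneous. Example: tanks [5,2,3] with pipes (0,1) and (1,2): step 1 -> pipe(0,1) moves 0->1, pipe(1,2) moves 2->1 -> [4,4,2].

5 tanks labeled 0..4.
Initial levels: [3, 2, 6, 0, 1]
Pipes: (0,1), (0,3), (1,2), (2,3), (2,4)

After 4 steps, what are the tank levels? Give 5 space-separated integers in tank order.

Step 1: flows [0->1,0->3,2->1,2->3,2->4] -> levels [1 4 3 2 2]
Step 2: flows [1->0,3->0,1->2,2->3,2->4] -> levels [3 2 2 2 3]
Step 3: flows [0->1,0->3,1=2,2=3,4->2] -> levels [1 3 3 3 2]
Step 4: flows [1->0,3->0,1=2,2=3,2->4] -> levels [3 2 2 2 3]

Answer: 3 2 2 2 3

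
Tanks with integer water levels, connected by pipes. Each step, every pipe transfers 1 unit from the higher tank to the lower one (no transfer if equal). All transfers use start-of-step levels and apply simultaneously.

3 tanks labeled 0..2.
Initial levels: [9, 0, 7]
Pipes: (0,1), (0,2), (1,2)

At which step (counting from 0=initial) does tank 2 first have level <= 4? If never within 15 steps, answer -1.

Answer: -1

Derivation:
Step 1: flows [0->1,0->2,2->1] -> levels [7 2 7]
Step 2: flows [0->1,0=2,2->1] -> levels [6 4 6]
Step 3: flows [0->1,0=2,2->1] -> levels [5 6 5]
Step 4: flows [1->0,0=2,1->2] -> levels [6 4 6]
  -> period-2 cycle (repeats step 2); tank 2 never drops to <=4
Tank 2 never reaches <=4 within 15 steps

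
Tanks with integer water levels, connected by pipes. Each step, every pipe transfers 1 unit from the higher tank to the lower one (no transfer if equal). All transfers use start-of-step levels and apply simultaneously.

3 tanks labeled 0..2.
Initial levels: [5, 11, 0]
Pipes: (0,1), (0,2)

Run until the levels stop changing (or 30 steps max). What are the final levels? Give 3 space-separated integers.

Answer: 6 5 5

Derivation:
Step 1: flows [1->0,0->2] -> levels [5 10 1]
Step 2: flows [1->0,0->2] -> levels [5 9 2]
Step 3: flows [1->0,0->2] -> levels [5 8 3]
Step 4: flows [1->0,0->2] -> levels [5 7 4]
Step 5: flows [1->0,0->2] -> levels [5 6 5]
Step 6: flows [1->0,0=2] -> levels [6 5 5]
Step 7: flows [0->1,0->2] -> levels [4 6 6]
Step 8: flows [1->0,2->0] -> levels [6 5 5]
  -> period-2 cycle: step 8 state = step 6 state; never stabilizes
  -> state at step 30: (30-6) mod 2 = 0, same as step 6 -> [6 5 5]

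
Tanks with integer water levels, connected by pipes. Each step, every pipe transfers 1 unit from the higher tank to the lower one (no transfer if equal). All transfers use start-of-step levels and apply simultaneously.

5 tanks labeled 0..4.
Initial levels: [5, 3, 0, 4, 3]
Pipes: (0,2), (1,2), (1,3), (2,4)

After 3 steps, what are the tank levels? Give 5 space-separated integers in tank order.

Answer: 3 3 3 3 3

Derivation:
Step 1: flows [0->2,1->2,3->1,4->2] -> levels [4 3 3 3 2]
Step 2: flows [0->2,1=2,1=3,2->4] -> levels [3 3 3 3 3]
Step 3: flows [0=2,1=2,1=3,2=4] -> levels [3 3 3 3 3]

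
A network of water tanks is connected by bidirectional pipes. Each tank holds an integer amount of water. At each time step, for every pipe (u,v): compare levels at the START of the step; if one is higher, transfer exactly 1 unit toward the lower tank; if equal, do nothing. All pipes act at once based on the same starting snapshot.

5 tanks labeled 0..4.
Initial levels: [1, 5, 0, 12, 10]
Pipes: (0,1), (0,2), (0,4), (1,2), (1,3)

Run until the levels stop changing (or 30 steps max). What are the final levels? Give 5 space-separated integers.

Answer: 7 4 6 6 5

Derivation:
Step 1: flows [1->0,0->2,4->0,1->2,3->1] -> levels [2 4 2 11 9]
Step 2: flows [1->0,0=2,4->0,1->2,3->1] -> levels [4 3 3 10 8]
Step 3: flows [0->1,0->2,4->0,1=2,3->1] -> levels [3 5 4 9 7]
Step 4: flows [1->0,2->0,4->0,1->2,3->1] -> levels [6 4 4 8 6]
Step 5: flows [0->1,0->2,0=4,1=2,3->1] -> levels [4 6 5 7 6]
Step 6: flows [1->0,2->0,4->0,1->2,3->1] -> levels [7 5 5 6 5]
Step 7: flows [0->1,0->2,0->4,1=2,3->1] -> levels [4 7 6 5 6]
Step 8: flows [1->0,2->0,4->0,1->2,1->3] -> levels [7 4 6 6 5]
Step 9: flows [0->1,0->2,0->4,2->1,3->1] -> levels [4 7 6 5 6]
  -> period-2 cycle: step 9 state = step 7 state; never stabilizes
  -> state at step 30: (30-7) mod 2 = 1, same as step 8 -> [7 4 6 6 5]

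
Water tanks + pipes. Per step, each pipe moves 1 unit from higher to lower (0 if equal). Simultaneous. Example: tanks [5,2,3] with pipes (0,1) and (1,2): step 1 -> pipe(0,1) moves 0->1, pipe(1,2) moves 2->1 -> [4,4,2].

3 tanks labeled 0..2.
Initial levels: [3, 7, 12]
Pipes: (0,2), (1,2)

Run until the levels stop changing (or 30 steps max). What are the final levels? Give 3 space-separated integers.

Answer: 8 8 6

Derivation:
Step 1: flows [2->0,2->1] -> levels [4 8 10]
Step 2: flows [2->0,2->1] -> levels [5 9 8]
Step 3: flows [2->0,1->2] -> levels [6 8 8]
Step 4: flows [2->0,1=2] -> levels [7 8 7]
Step 5: flows [0=2,1->2] -> levels [7 7 8]
Step 6: flows [2->0,2->1] -> levels [8 8 6]
Step 7: flows [0->2,1->2] -> levels [7 7 8]
  -> period-2 cycle: step 7 state = step 5 state; never stabilizes
  -> state at step 30: (30-5) mod 2 = 1, same as step 6 -> [8 8 6]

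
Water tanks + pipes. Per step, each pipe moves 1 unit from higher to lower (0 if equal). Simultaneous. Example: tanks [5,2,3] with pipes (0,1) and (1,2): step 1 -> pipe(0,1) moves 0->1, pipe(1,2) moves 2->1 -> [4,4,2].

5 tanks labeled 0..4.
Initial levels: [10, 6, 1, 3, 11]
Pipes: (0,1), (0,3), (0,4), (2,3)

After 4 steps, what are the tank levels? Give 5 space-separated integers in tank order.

Step 1: flows [0->1,0->3,4->0,3->2] -> levels [9 7 2 3 10]
Step 2: flows [0->1,0->3,4->0,3->2] -> levels [8 8 3 3 9]
Step 3: flows [0=1,0->3,4->0,2=3] -> levels [8 8 3 4 8]
Step 4: flows [0=1,0->3,0=4,3->2] -> levels [7 8 4 4 8]

Answer: 7 8 4 4 8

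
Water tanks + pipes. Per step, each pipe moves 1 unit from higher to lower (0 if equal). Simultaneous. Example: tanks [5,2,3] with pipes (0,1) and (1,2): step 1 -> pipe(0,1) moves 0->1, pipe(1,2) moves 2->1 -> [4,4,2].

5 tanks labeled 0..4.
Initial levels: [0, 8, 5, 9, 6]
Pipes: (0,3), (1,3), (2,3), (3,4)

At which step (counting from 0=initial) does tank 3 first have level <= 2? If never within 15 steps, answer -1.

Answer: -1

Derivation:
Step 1: flows [3->0,3->1,3->2,3->4] -> levels [1 9 6 5 7]
Step 2: flows [3->0,1->3,2->3,4->3] -> levels [2 8 5 7 6]
Step 3: flows [3->0,1->3,3->2,3->4] -> levels [3 7 6 5 7]
Step 4: flows [3->0,1->3,2->3,4->3] -> levels [4 6 5 7 6]
Step 5: flows [3->0,3->1,3->2,3->4] -> levels [5 7 6 3 7]
Step 6: flows [0->3,1->3,2->3,4->3] -> levels [4 6 5 7 6]
  -> period-2 cycle (repeats step 4); tank 3 never drops to <=2
Tank 3 never reaches <=2 within 15 steps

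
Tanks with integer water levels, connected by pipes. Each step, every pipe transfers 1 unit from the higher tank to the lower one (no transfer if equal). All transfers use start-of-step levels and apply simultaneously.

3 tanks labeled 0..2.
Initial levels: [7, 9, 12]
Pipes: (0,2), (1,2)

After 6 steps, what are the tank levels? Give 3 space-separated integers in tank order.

Step 1: flows [2->0,2->1] -> levels [8 10 10]
Step 2: flows [2->0,1=2] -> levels [9 10 9]
Step 3: flows [0=2,1->2] -> levels [9 9 10]
Step 4: flows [2->0,2->1] -> levels [10 10 8]
Step 5: flows [0->2,1->2] -> levels [9 9 10]
  -> period-2 cycle: step 5 state = step 3 state
  -> state at step 6: (6-3) mod 2 = 1, same as step 4 -> [10 10 8]

Answer: 10 10 8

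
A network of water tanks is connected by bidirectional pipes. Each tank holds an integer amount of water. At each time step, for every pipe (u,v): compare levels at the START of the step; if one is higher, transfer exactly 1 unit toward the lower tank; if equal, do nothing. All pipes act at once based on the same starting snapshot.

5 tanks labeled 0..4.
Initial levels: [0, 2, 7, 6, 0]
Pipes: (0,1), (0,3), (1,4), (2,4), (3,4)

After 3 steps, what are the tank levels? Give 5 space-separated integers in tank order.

Answer: 2 3 4 3 3

Derivation:
Step 1: flows [1->0,3->0,1->4,2->4,3->4] -> levels [2 0 6 4 3]
Step 2: flows [0->1,3->0,4->1,2->4,3->4] -> levels [2 2 5 2 4]
Step 3: flows [0=1,0=3,4->1,2->4,4->3] -> levels [2 3 4 3 3]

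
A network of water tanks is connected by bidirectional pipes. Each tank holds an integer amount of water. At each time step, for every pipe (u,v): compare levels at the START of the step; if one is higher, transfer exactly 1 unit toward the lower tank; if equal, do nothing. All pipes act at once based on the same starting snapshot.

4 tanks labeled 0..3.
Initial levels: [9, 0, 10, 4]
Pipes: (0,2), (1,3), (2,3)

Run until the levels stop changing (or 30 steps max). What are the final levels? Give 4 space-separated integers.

Step 1: flows [2->0,3->1,2->3] -> levels [10 1 8 4]
Step 2: flows [0->2,3->1,2->3] -> levels [9 2 8 4]
Step 3: flows [0->2,3->1,2->3] -> levels [8 3 8 4]
Step 4: flows [0=2,3->1,2->3] -> levels [8 4 7 4]
Step 5: flows [0->2,1=3,2->3] -> levels [7 4 7 5]
Step 6: flows [0=2,3->1,2->3] -> levels [7 5 6 5]
Step 7: flows [0->2,1=3,2->3] -> levels [6 5 6 6]
Step 8: flows [0=2,3->1,2=3] -> levels [6 6 6 5]
Step 9: flows [0=2,1->3,2->3] -> levels [6 5 5 7]
Step 10: flows [0->2,3->1,3->2] -> levels [5 6 7 5]
Step 11: flows [2->0,1->3,2->3] -> levels [6 5 5 7]
  -> period-2 cycle: step 11 state = step 9 state; never stabilizes
  -> state at step 30: (30-9) mod 2 = 1, same as step 10 -> [5 6 7 5]

Answer: 5 6 7 5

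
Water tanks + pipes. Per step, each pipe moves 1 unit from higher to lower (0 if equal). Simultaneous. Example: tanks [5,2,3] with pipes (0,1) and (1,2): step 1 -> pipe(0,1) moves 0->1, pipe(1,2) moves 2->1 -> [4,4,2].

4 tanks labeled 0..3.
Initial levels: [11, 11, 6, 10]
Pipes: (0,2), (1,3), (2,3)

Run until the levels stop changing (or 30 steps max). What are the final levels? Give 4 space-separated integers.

Step 1: flows [0->2,1->3,3->2] -> levels [10 10 8 10]
Step 2: flows [0->2,1=3,3->2] -> levels [9 10 10 9]
Step 3: flows [2->0,1->3,2->3] -> levels [10 9 8 11]
Step 4: flows [0->2,3->1,3->2] -> levels [9 10 10 9]
  -> period-2 cycle: step 4 state = step 2 state; never stabilizes
  -> state at step 30: (30-2) mod 2 = 0, same as step 2 -> [9 10 10 9]

Answer: 9 10 10 9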